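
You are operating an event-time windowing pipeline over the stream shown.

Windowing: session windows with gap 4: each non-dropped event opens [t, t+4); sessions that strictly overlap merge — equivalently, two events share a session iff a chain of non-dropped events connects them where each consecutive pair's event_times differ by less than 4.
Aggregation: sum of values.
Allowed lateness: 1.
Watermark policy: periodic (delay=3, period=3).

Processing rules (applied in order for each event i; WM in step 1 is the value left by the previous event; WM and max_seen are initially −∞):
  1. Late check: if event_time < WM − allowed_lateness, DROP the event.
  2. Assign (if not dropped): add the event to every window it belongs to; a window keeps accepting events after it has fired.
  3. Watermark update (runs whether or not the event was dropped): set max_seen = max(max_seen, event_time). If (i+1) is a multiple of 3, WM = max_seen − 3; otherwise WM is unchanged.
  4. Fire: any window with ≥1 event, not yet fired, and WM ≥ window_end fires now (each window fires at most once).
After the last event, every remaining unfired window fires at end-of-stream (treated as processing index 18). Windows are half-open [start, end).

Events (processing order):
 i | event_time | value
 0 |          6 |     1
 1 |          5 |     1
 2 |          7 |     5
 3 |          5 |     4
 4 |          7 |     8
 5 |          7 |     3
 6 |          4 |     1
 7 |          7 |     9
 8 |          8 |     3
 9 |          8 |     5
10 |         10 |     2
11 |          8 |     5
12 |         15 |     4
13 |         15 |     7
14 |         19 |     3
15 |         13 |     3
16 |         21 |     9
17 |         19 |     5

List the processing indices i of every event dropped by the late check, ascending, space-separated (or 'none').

i=0 t=6 v=1: → [6,10); WM=−∞
i=1 t=5 v=1: → [5,10); WM=−∞
i=2 t=7 v=5: → [5,11); WM=4
i=3 t=5 v=4: → [5,11); WM=4
i=4 t=7 v=8: → [5,11); WM=4
i=5 t=7 v=3: → [5,11); WM=4
i=6 t=4 v=1: → [4,11); WM=4
i=7 t=7 v=9: → [4,11); WM=4
i=8 t=8 v=3: → [4,12); WM=5
i=9 t=8 v=5: → [4,12); WM=5
i=10 t=10 v=2: → [4,14); WM=5
i=11 t=8 v=5: → [4,14); WM=7
i=12 t=15 v=4: → [15,19); WM=7
i=13 t=15 v=7: → [15,19); WM=7
i=14 t=19 v=3: → [19,23); WM=16
i=15 t=13 v=3: DROP (t<16-1); WM=16
i=16 t=21 v=9: → [19,25); WM=16
i=17 t=19 v=5: → [19,25); WM=18

15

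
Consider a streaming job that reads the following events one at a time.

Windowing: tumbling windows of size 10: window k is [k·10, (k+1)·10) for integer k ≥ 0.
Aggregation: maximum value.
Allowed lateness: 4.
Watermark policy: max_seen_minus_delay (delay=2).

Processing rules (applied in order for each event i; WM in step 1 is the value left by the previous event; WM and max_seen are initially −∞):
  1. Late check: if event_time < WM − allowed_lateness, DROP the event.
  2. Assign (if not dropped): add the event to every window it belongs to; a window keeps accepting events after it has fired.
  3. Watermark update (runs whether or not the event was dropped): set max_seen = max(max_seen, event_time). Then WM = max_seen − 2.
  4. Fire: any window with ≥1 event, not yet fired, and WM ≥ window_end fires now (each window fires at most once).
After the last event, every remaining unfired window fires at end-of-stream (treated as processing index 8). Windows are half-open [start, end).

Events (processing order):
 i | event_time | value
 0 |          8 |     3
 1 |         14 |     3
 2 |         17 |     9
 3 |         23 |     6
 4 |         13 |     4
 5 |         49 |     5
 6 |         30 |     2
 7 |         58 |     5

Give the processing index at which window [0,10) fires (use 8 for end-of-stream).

1

i=0 t=8 v=3: → [0,10); WM=6
i=1 t=14 v=3: → [10,20); WM=12; [0,10) fires=3
i=2 t=17 v=9: → [10,20); WM=15
i=3 t=23 v=6: → [20,30); WM=21; [10,20) fires=9
i=4 t=13 v=4: DROP (t<21-4); WM=21
i=5 t=49 v=5: → [40,50); WM=47; [20,30) fires=6
i=6 t=30 v=2: DROP (t<47-4); WM=47
i=7 t=58 v=5: → [50,60); WM=56; [40,50) fires=5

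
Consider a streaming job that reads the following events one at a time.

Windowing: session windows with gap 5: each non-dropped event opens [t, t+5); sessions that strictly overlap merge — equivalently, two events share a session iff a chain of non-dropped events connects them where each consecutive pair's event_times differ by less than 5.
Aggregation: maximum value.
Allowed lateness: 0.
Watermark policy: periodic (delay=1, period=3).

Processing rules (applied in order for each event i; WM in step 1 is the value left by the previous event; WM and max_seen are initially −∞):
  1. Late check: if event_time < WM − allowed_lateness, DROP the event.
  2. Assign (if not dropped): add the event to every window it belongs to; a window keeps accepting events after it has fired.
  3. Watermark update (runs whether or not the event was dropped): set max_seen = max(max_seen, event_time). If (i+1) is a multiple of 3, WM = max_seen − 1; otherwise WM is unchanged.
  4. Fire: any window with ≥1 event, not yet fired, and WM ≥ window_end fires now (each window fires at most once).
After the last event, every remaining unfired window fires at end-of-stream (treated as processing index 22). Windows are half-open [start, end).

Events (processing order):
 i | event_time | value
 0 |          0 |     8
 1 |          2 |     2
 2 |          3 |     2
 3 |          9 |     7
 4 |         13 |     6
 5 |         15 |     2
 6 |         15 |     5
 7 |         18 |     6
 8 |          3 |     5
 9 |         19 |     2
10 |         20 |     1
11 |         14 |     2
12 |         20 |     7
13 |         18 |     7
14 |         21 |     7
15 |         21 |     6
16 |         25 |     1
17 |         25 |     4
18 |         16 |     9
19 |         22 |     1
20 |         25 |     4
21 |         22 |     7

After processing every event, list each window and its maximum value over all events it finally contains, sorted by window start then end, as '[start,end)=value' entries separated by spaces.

[0,8)=8 [9,30)=7

i=0 t=0 v=8: → [0,5); WM=−∞
i=1 t=2 v=2: → [0,7); WM=−∞
i=2 t=3 v=2: → [0,8); WM=2
i=3 t=9 v=7: → [9,14); WM=2
i=4 t=13 v=6: → [9,18); WM=2
i=5 t=15 v=2: → [9,20); WM=14
i=6 t=15 v=5: → [9,20); WM=14
i=7 t=18 v=6: → [9,23); WM=14
i=8 t=3 v=5: DROP (t<14-0); WM=17
i=9 t=19 v=2: → [9,24); WM=17
i=10 t=20 v=1: → [9,25); WM=17
i=11 t=14 v=2: DROP (t<17-0); WM=19
i=12 t=20 v=7: → [9,25); WM=19
i=13 t=18 v=7: DROP (t<19-0); WM=19
i=14 t=21 v=7: → [9,26); WM=20
i=15 t=21 v=6: → [9,26); WM=20
i=16 t=25 v=1: → [9,30); WM=20
i=17 t=25 v=4: → [9,30); WM=24
i=18 t=16 v=9: DROP (t<24-0); WM=24
i=19 t=22 v=1: DROP (t<24-0); WM=24
i=20 t=25 v=4: → [9,30); WM=24
i=21 t=22 v=7: DROP (t<24-0); WM=24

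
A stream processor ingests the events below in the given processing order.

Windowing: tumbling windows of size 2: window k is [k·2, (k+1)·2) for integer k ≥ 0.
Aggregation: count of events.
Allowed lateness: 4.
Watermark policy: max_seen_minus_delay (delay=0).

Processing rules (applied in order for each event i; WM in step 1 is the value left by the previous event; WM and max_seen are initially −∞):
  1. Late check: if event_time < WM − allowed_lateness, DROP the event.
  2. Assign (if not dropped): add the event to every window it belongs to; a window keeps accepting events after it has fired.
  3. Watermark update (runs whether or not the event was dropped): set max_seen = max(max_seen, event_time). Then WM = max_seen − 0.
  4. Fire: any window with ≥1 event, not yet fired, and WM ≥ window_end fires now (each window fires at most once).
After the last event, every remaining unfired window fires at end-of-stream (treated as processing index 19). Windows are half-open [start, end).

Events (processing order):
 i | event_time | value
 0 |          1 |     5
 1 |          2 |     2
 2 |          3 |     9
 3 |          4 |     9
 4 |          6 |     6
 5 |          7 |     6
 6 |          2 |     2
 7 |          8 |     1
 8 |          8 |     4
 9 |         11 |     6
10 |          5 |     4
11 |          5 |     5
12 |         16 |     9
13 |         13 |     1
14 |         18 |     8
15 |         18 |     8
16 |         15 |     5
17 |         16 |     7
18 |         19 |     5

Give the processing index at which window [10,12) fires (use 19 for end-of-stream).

i=0 t=1 v=5: → [0,2); WM=1
i=1 t=2 v=2: → [2,4); WM=2; [0,2) fires=1
i=2 t=3 v=9: → [2,4); WM=3
i=3 t=4 v=9: → [4,6); WM=4; [2,4) fires=2
i=4 t=6 v=6: → [6,8); WM=6; [4,6) fires=1
i=5 t=7 v=6: → [6,8); WM=7
i=6 t=2 v=2: DROP (t<7-4); WM=7
i=7 t=8 v=1: → [8,10); WM=8; [6,8) fires=2
i=8 t=8 v=4: → [8,10); WM=8
i=9 t=11 v=6: → [10,12); WM=11; [8,10) fires=2
i=10 t=5 v=4: DROP (t<11-4); WM=11
i=11 t=5 v=5: DROP (t<11-4); WM=11
i=12 t=16 v=9: → [16,18); WM=16; [10,12) fires=1
i=13 t=13 v=1: → [12,14); WM=16; [12,14) fires=1
i=14 t=18 v=8: → [18,20); WM=18; [16,18) fires=1
i=15 t=18 v=8: → [18,20); WM=18
i=16 t=15 v=5: → [14,16); WM=18; [14,16) fires=1
i=17 t=16 v=7: → [16,18); WM=18
i=18 t=19 v=5: → [18,20); WM=19

12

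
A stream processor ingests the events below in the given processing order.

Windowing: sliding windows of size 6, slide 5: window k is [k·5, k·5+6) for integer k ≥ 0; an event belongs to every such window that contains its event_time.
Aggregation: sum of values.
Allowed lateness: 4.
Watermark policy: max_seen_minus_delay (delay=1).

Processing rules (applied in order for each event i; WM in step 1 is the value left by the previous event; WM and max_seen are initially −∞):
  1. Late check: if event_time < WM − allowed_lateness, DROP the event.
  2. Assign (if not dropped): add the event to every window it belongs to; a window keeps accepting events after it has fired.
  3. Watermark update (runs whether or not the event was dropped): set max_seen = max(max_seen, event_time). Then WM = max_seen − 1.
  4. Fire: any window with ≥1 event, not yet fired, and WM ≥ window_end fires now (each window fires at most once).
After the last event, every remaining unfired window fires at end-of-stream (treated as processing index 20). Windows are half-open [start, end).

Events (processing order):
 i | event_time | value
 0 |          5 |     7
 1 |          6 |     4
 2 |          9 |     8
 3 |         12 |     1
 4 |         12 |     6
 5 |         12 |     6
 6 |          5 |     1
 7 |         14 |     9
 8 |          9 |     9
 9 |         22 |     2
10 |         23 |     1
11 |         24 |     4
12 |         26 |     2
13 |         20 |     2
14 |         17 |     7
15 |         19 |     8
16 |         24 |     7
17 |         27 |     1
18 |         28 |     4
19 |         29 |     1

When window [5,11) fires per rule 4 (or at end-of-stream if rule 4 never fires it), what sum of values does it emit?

i=0 t=5 v=7: → [5,11),[0,6); WM=4
i=1 t=6 v=4: → [5,11); WM=5
i=2 t=9 v=8: → [5,11); WM=8; [0,6) fires=7
i=3 t=12 v=1: → [10,16); WM=11; [5,11) fires=19
i=4 t=12 v=6: → [10,16); WM=11
i=5 t=12 v=6: → [10,16); WM=11
i=6 t=5 v=1: DROP (t<11-4); WM=11
i=7 t=14 v=9: → [10,16); WM=13
i=8 t=9 v=9: → [5,11); WM=13
i=9 t=22 v=2: → [20,26); WM=21; [10,16) fires=22
i=10 t=23 v=1: → [20,26); WM=22
i=11 t=24 v=4: → [20,26); WM=23
i=12 t=26 v=2: → [25,31); WM=25
i=13 t=20 v=2: DROP (t<25-4); WM=25
i=14 t=17 v=7: DROP (t<25-4); WM=25
i=15 t=19 v=8: DROP (t<25-4); WM=25
i=16 t=24 v=7: → [20,26); WM=25
i=17 t=27 v=1: → [25,31); WM=26; [20,26) fires=14
i=18 t=28 v=4: → [25,31); WM=27
i=19 t=29 v=1: → [25,31); WM=28

19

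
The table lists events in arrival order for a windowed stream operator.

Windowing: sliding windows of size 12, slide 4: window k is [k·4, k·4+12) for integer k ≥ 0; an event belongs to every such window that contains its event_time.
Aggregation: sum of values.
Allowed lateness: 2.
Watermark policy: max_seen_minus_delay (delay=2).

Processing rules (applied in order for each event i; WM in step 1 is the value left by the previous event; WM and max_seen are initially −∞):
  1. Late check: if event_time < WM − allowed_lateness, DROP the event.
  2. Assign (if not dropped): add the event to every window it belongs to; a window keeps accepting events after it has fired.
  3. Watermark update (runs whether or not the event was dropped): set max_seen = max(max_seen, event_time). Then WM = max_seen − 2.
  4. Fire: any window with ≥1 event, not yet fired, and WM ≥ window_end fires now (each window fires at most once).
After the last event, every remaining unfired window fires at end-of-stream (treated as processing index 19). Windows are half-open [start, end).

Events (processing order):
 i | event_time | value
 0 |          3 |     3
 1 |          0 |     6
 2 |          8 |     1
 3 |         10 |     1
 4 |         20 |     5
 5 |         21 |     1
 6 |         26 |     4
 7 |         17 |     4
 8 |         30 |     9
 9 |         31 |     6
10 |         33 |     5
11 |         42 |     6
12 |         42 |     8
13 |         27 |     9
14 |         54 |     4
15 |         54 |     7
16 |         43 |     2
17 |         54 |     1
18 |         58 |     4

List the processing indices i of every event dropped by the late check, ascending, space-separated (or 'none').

i=0 t=3 v=3: → [0,12); WM=1
i=1 t=0 v=6: → [0,12); WM=1
i=2 t=8 v=1: → [8,20),[4,16),[0,12); WM=6
i=3 t=10 v=1: → [8,20),[4,16),[0,12); WM=8
i=4 t=20 v=5: → [20,32),[16,28),[12,24); WM=18; [0,12) fires=11 [4,16) fires=2
i=5 t=21 v=1: → [20,32),[16,28),[12,24); WM=19
i=6 t=26 v=4: → [24,36),[20,32),[16,28); WM=24; [8,20) fires=2 [12,24) fires=6
i=7 t=17 v=4: DROP (t<24-2); WM=24
i=8 t=30 v=9: → [28,40),[24,36),[20,32); WM=28; [16,28) fires=10
i=9 t=31 v=6: → [28,40),[24,36),[20,32); WM=29
i=10 t=33 v=5: → [32,44),[28,40),[24,36); WM=31
i=11 t=42 v=6: → [40,52),[36,48),[32,44); WM=40; [20,32) fires=25 [24,36) fires=24 [28,40) fires=20
i=12 t=42 v=8: → [40,52),[36,48),[32,44); WM=40
i=13 t=27 v=9: DROP (t<40-2); WM=40
i=14 t=54 v=4: → [52,64),[48,60),[44,56); WM=52; [32,44) fires=19 [36,48) fires=14 [40,52) fires=14
i=15 t=54 v=7: → [52,64),[48,60),[44,56); WM=52
i=16 t=43 v=2: DROP (t<52-2); WM=52
i=17 t=54 v=1: → [52,64),[48,60),[44,56); WM=52
i=18 t=58 v=4: → [56,68),[52,64),[48,60); WM=56; [44,56) fires=12

7 13 16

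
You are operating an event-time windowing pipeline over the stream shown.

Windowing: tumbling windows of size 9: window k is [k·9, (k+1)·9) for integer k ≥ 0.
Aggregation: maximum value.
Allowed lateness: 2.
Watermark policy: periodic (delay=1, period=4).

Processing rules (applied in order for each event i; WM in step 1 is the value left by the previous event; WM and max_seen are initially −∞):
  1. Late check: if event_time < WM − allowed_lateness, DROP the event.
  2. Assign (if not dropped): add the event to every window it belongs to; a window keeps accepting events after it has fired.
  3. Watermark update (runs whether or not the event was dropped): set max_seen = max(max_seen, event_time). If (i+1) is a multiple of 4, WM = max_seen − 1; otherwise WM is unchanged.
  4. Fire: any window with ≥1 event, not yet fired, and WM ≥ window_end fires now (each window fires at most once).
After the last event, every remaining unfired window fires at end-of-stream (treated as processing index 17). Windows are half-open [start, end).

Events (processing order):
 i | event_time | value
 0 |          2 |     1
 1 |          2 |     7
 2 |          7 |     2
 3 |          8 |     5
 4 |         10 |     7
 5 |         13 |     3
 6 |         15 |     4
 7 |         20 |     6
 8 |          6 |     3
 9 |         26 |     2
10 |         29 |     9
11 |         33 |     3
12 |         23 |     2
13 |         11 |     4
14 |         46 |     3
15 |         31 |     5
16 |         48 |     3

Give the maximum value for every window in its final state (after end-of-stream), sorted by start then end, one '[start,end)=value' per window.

i=0 t=2 v=1: → [0,9); WM=−∞
i=1 t=2 v=7: → [0,9); WM=−∞
i=2 t=7 v=2: → [0,9); WM=−∞
i=3 t=8 v=5: → [0,9); WM=7
i=4 t=10 v=7: → [9,18); WM=7
i=5 t=13 v=3: → [9,18); WM=7
i=6 t=15 v=4: → [9,18); WM=7
i=7 t=20 v=6: → [18,27); WM=19; [0,9) fires=7 [9,18) fires=7
i=8 t=6 v=3: DROP (t<19-2); WM=19
i=9 t=26 v=2: → [18,27); WM=19
i=10 t=29 v=9: → [27,36); WM=19
i=11 t=33 v=3: → [27,36); WM=32; [18,27) fires=6
i=12 t=23 v=2: DROP (t<32-2); WM=32
i=13 t=11 v=4: DROP (t<32-2); WM=32
i=14 t=46 v=3: → [45,54); WM=32
i=15 t=31 v=5: → [27,36); WM=45; [27,36) fires=9
i=16 t=48 v=3: → [45,54); WM=45

[0,9)=7 [9,18)=7 [18,27)=6 [27,36)=9 [45,54)=3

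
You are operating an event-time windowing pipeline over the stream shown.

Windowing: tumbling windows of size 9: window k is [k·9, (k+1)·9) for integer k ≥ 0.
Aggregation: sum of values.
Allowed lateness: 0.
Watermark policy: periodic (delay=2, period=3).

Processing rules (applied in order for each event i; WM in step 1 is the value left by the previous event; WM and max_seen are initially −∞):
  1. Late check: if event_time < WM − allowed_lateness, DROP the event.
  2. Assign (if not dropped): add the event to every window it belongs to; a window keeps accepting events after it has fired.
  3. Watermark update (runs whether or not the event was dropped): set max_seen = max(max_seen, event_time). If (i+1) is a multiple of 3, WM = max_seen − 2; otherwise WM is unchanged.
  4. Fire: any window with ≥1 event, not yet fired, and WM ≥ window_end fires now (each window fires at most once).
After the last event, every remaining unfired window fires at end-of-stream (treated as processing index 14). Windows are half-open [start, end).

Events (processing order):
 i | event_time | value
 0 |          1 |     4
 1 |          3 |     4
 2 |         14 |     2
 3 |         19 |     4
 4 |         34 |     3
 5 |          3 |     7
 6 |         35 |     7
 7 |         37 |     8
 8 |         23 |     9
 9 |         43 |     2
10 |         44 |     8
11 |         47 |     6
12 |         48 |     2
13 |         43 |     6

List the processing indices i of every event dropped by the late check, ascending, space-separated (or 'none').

5 8 13

i=0 t=1 v=4: → [0,9); WM=−∞
i=1 t=3 v=4: → [0,9); WM=−∞
i=2 t=14 v=2: → [9,18); WM=12; [0,9) fires=8
i=3 t=19 v=4: → [18,27); WM=12
i=4 t=34 v=3: → [27,36); WM=12
i=5 t=3 v=7: DROP (t<12-0); WM=32; [9,18) fires=2 [18,27) fires=4
i=6 t=35 v=7: → [27,36); WM=32
i=7 t=37 v=8: → [36,45); WM=32
i=8 t=23 v=9: DROP (t<32-0); WM=35
i=9 t=43 v=2: → [36,45); WM=35
i=10 t=44 v=8: → [36,45); WM=35
i=11 t=47 v=6: → [45,54); WM=45; [27,36) fires=10 [36,45) fires=18
i=12 t=48 v=2: → [45,54); WM=45
i=13 t=43 v=6: DROP (t<45-0); WM=45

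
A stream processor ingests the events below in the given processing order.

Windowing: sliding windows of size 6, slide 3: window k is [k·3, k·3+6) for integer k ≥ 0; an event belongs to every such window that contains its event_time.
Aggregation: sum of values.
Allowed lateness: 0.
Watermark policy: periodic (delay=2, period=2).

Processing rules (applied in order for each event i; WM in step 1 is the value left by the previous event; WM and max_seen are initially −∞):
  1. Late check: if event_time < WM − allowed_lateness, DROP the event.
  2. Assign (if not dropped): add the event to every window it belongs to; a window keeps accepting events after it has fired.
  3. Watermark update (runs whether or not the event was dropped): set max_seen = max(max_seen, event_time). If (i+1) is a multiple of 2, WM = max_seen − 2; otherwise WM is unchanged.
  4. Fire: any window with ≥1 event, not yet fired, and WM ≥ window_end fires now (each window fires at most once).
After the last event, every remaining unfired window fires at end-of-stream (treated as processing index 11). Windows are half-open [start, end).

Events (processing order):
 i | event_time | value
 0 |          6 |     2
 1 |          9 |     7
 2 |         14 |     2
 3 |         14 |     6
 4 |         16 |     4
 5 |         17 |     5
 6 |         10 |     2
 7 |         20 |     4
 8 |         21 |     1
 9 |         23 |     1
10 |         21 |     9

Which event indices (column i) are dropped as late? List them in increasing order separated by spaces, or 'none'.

i=0 t=6 v=2: → [6,12),[3,9); WM=−∞
i=1 t=9 v=7: → [9,15),[6,12); WM=7
i=2 t=14 v=2: → [12,18),[9,15); WM=7
i=3 t=14 v=6: → [12,18),[9,15); WM=12; [3,9) fires=2 [6,12) fires=9
i=4 t=16 v=4: → [15,21),[12,18); WM=12
i=5 t=17 v=5: → [15,21),[12,18); WM=15; [9,15) fires=15
i=6 t=10 v=2: DROP (t<15-0); WM=15
i=7 t=20 v=4: → [18,24),[15,21); WM=18; [12,18) fires=17
i=8 t=21 v=1: → [21,27),[18,24); WM=18
i=9 t=23 v=1: → [21,27),[18,24); WM=21; [15,21) fires=13
i=10 t=21 v=9: → [21,27),[18,24); WM=21

6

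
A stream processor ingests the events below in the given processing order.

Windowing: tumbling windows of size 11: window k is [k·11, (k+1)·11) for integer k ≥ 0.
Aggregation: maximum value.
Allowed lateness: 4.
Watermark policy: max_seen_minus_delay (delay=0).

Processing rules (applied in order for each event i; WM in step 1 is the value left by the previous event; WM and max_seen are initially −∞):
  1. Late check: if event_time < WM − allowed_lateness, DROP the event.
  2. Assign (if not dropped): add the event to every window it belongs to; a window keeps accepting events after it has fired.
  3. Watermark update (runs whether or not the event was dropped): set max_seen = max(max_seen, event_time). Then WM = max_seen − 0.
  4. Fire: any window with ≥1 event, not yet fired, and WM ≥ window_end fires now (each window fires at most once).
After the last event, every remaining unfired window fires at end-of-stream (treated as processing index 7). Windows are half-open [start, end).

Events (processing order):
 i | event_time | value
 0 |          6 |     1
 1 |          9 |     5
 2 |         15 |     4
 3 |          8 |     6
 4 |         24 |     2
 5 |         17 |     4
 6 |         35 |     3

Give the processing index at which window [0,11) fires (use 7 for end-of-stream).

2

i=0 t=6 v=1: → [0,11); WM=6
i=1 t=9 v=5: → [0,11); WM=9
i=2 t=15 v=4: → [11,22); WM=15; [0,11) fires=5
i=3 t=8 v=6: DROP (t<15-4); WM=15
i=4 t=24 v=2: → [22,33); WM=24; [11,22) fires=4
i=5 t=17 v=4: DROP (t<24-4); WM=24
i=6 t=35 v=3: → [33,44); WM=35; [22,33) fires=2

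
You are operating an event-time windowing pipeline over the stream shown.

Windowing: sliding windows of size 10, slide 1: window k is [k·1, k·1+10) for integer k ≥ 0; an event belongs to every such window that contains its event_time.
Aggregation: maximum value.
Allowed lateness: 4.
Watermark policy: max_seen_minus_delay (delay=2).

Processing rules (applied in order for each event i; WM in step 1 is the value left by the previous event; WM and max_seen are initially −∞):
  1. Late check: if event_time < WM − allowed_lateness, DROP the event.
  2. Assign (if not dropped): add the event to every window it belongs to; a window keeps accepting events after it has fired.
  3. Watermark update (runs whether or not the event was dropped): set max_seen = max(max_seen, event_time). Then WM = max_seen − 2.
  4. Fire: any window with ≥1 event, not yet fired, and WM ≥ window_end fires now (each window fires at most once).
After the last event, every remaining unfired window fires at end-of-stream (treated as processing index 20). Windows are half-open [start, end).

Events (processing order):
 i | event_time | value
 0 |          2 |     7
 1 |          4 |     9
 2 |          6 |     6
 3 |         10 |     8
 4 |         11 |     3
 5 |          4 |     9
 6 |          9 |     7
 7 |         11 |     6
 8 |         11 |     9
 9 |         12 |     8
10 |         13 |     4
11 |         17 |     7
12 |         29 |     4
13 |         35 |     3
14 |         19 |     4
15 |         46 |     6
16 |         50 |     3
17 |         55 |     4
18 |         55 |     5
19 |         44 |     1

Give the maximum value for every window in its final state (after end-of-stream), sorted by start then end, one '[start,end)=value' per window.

[0,10)=9 [1,11)=9 [2,12)=9 [3,13)=9 [4,14)=9 [5,15)=9 [6,16)=9 [7,17)=9 [8,18)=9 [9,19)=9 [10,20)=9 [11,21)=9 [12,22)=8 [13,23)=7 [14,24)=7 [15,25)=7 [16,26)=7 [17,27)=7 [20,30)=4 [21,31)=4 [22,32)=4 [23,33)=4 [24,34)=4 [25,35)=4 [26,36)=4 [27,37)=4 [28,38)=4 [29,39)=4 [30,40)=3 [31,41)=3 [32,42)=3 [33,43)=3 [34,44)=3 [35,45)=3 [37,47)=6 [38,48)=6 [39,49)=6 [40,50)=6 [41,51)=6 [42,52)=6 [43,53)=6 [44,54)=6 [45,55)=6 [46,56)=6 [47,57)=5 [48,58)=5 [49,59)=5 [50,60)=5 [51,61)=5 [52,62)=5 [53,63)=5 [54,64)=5 [55,65)=5

i=0 t=2 v=7: → [2,12),[1,11),[0,10); WM=0
i=1 t=4 v=9: → [4,14),[3,13),[2,12),[1,11),[0,10); WM=2
i=2 t=6 v=6: → [6,16),[5,15),[4,14),[3,13),[2,12),[1,11),[0,10); WM=4
i=3 t=10 v=8: → [10,20),[9,19),[8,18),[7,17),[6,16),[5,15),[4,14),[3,13),[2,12),[1,11); WM=8
i=4 t=11 v=3: → [11,21),[10,20),[9,19),[8,18),[7,17),[6,16),[5,15),[4,14),[3,13),[2,12); WM=9
i=5 t=4 v=9: DROP (t<9-4); WM=9
i=6 t=9 v=7: → [9,19),[8,18),[7,17),[6,16),[5,15),[4,14),[3,13),[2,12),[1,11),[0,10); WM=9
i=7 t=11 v=6: → [11,21),[10,20),[9,19),[8,18),[7,17),[6,16),[5,15),[4,14),[3,13),[2,12); WM=9
i=8 t=11 v=9: → [11,21),[10,20),[9,19),[8,18),[7,17),[6,16),[5,15),[4,14),[3,13),[2,12); WM=9
i=9 t=12 v=8: → [12,22),[11,21),[10,20),[9,19),[8,18),[7,17),[6,16),[5,15),[4,14),[3,13); WM=10; [0,10) fires=9
i=10 t=13 v=4: → [13,23),[12,22),[11,21),[10,20),[9,19),[8,18),[7,17),[6,16),[5,15),[4,14); WM=11; [1,11) fires=9
i=11 t=17 v=7: → [17,27),[16,26),[15,25),[14,24),[13,23),[12,22),[11,21),[10,20),[9,19),[8,18); WM=15; [2,12) fires=9 [3,13) fires=9 [4,14) fires=9 [5,15) fires=9
i=12 t=29 v=4: → [29,39),[28,38),[27,37),[26,36),[25,35),[24,34),[23,33),[22,32),[21,31),[20,30); WM=27; [6,16) fires=9 [7,17) fires=9 [8,18) fires=9 [9,19) fires=9 [10,20) fires=9 [11,21) fires=9 [12,22) fires=8 [13,23) fires=7 [14,24) fires=7 [15,25) fires=7 [16,26) fires=7 [17,27) fires=7
i=13 t=35 v=3: → [35,45),[34,44),[33,43),[32,42),[31,41),[30,40),[29,39),[28,38),[27,37),[26,36); WM=33; [20,30) fires=4 [21,31) fires=4 [22,32) fires=4 [23,33) fires=4
i=14 t=19 v=4: DROP (t<33-4); WM=33
i=15 t=46 v=6: → [46,56),[45,55),[44,54),[43,53),[42,52),[41,51),[40,50),[39,49),[38,48),[37,47); WM=44; [24,34) fires=4 [25,35) fires=4 [26,36) fires=4 [27,37) fires=4 [28,38) fires=4 [29,39) fires=4 [30,40) fires=3 [31,41) fires=3 [32,42) fires=3 [33,43) fires=3 [34,44) fires=3
i=16 t=50 v=3: → [50,60),[49,59),[48,58),[47,57),[46,56),[45,55),[44,54),[43,53),[42,52),[41,51); WM=48; [35,45) fires=3 [37,47) fires=6 [38,48) fires=6
i=17 t=55 v=4: → [55,65),[54,64),[53,63),[52,62),[51,61),[50,60),[49,59),[48,58),[47,57),[46,56); WM=53; [39,49) fires=6 [40,50) fires=6 [41,51) fires=6 [42,52) fires=6 [43,53) fires=6
i=18 t=55 v=5: → [55,65),[54,64),[53,63),[52,62),[51,61),[50,60),[49,59),[48,58),[47,57),[46,56); WM=53
i=19 t=44 v=1: DROP (t<53-4); WM=53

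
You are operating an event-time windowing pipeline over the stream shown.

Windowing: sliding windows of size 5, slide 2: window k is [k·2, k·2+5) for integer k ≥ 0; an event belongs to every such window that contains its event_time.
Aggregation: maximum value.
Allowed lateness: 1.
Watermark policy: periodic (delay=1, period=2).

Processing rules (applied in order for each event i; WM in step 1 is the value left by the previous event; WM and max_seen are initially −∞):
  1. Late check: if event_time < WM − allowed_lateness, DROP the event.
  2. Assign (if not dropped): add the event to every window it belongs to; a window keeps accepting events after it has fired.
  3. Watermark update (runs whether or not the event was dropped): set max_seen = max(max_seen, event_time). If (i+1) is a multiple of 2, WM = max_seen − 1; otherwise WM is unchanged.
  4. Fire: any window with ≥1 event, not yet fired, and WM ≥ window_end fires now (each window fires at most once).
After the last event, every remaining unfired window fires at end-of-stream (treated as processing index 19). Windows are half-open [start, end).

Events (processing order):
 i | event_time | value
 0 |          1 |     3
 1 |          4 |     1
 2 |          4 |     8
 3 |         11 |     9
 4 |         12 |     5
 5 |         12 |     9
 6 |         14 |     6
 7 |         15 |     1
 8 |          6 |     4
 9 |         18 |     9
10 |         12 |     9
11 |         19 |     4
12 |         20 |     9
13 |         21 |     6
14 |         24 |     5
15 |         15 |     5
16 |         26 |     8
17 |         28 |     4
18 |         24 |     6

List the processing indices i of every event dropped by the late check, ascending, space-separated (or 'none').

8 10 15 18

i=0 t=1 v=3: → [0,5); WM=−∞
i=1 t=4 v=1: → [4,9),[2,7),[0,5); WM=3
i=2 t=4 v=8: → [4,9),[2,7),[0,5); WM=3
i=3 t=11 v=9: → [10,15),[8,13); WM=10; [0,5) fires=8 [2,7) fires=8 [4,9) fires=8
i=4 t=12 v=5: → [12,17),[10,15),[8,13); WM=10
i=5 t=12 v=9: → [12,17),[10,15),[8,13); WM=11
i=6 t=14 v=6: → [14,19),[12,17),[10,15); WM=11
i=7 t=15 v=1: → [14,19),[12,17); WM=14; [8,13) fires=9
i=8 t=6 v=4: DROP (t<14-1); WM=14
i=9 t=18 v=9: → [18,23),[16,21),[14,19); WM=17; [10,15) fires=9 [12,17) fires=9
i=10 t=12 v=9: DROP (t<17-1); WM=17
i=11 t=19 v=4: → [18,23),[16,21); WM=18
i=12 t=20 v=9: → [20,25),[18,23),[16,21); WM=18
i=13 t=21 v=6: → [20,25),[18,23); WM=20; [14,19) fires=9
i=14 t=24 v=5: → [24,29),[22,27),[20,25); WM=20
i=15 t=15 v=5: DROP (t<20-1); WM=23; [16,21) fires=9 [18,23) fires=9
i=16 t=26 v=8: → [26,31),[24,29),[22,27); WM=23
i=17 t=28 v=4: → [28,33),[26,31),[24,29); WM=27; [20,25) fires=9 [22,27) fires=8
i=18 t=24 v=6: DROP (t<27-1); WM=27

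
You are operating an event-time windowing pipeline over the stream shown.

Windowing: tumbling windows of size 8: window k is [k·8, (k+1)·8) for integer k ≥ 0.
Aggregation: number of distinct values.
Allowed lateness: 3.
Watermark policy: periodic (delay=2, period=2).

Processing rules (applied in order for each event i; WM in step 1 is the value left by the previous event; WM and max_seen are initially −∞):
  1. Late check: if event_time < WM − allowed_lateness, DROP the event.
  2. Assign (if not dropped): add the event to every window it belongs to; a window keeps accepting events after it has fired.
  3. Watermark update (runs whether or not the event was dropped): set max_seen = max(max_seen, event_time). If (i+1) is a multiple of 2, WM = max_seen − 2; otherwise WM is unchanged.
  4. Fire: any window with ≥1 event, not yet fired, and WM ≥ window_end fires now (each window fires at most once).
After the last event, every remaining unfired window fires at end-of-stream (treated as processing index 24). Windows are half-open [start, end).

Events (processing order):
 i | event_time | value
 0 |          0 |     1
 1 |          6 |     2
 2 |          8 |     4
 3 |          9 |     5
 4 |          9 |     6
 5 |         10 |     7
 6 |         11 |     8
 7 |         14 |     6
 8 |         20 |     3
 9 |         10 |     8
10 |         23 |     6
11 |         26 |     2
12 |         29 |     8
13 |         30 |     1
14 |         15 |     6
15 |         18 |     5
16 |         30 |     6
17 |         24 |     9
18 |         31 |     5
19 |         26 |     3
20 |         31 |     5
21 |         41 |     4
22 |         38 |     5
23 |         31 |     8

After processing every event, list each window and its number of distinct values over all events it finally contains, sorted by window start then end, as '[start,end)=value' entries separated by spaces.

[0,8)=2 [8,16)=5 [16,24)=2 [24,32)=6 [32,40)=1 [40,48)=1

i=0 t=0 v=1: → [0,8); WM=−∞
i=1 t=6 v=2: → [0,8); WM=4
i=2 t=8 v=4: → [8,16); WM=4
i=3 t=9 v=5: → [8,16); WM=7
i=4 t=9 v=6: → [8,16); WM=7
i=5 t=10 v=7: → [8,16); WM=8; [0,8) fires=2
i=6 t=11 v=8: → [8,16); WM=8
i=7 t=14 v=6: → [8,16); WM=12
i=8 t=20 v=3: → [16,24); WM=12
i=9 t=10 v=8: → [8,16); WM=18; [8,16) fires=5
i=10 t=23 v=6: → [16,24); WM=18
i=11 t=26 v=2: → [24,32); WM=24; [16,24) fires=2
i=12 t=29 v=8: → [24,32); WM=24
i=13 t=30 v=1: → [24,32); WM=28
i=14 t=15 v=6: DROP (t<28-3); WM=28
i=15 t=18 v=5: DROP (t<28-3); WM=28
i=16 t=30 v=6: → [24,32); WM=28
i=17 t=24 v=9: DROP (t<28-3); WM=28
i=18 t=31 v=5: → [24,32); WM=28
i=19 t=26 v=3: → [24,32); WM=29
i=20 t=31 v=5: → [24,32); WM=29
i=21 t=41 v=4: → [40,48); WM=39; [24,32) fires=6
i=22 t=38 v=5: → [32,40); WM=39
i=23 t=31 v=8: DROP (t<39-3); WM=39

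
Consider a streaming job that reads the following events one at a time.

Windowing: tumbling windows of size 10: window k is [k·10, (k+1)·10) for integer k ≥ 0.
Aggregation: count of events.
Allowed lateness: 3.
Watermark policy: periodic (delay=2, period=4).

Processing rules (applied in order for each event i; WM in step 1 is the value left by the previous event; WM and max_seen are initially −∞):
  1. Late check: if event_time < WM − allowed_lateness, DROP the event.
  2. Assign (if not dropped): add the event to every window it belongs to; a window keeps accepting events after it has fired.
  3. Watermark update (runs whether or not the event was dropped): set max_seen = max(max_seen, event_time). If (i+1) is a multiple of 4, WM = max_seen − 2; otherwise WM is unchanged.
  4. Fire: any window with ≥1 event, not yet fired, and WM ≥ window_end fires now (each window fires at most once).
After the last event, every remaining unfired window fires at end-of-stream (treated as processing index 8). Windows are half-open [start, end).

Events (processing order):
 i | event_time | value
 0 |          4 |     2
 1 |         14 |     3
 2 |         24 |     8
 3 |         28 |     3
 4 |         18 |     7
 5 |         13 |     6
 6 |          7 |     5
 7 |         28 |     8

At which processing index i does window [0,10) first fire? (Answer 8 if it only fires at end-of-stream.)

3

i=0 t=4 v=2: → [0,10); WM=−∞
i=1 t=14 v=3: → [10,20); WM=−∞
i=2 t=24 v=8: → [20,30); WM=−∞
i=3 t=28 v=3: → [20,30); WM=26; [0,10) fires=1 [10,20) fires=1
i=4 t=18 v=7: DROP (t<26-3); WM=26
i=5 t=13 v=6: DROP (t<26-3); WM=26
i=6 t=7 v=5: DROP (t<26-3); WM=26
i=7 t=28 v=8: → [20,30); WM=26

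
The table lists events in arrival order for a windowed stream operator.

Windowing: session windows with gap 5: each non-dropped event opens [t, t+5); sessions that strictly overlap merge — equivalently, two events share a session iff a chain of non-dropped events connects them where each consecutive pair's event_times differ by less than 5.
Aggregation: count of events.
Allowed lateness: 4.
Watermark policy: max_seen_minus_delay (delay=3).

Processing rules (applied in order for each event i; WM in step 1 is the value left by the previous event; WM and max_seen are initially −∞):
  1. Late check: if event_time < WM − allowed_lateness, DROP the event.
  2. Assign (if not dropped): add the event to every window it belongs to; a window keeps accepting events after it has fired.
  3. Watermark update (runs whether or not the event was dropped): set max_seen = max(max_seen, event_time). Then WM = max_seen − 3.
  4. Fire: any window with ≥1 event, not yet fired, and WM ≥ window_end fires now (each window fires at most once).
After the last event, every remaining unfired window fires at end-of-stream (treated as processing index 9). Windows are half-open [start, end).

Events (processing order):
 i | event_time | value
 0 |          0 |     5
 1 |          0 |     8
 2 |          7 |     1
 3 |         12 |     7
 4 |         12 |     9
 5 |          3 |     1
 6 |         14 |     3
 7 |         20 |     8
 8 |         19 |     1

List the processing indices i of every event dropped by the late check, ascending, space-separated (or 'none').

5

i=0 t=0 v=5: → [0,5); WM=-3
i=1 t=0 v=8: → [0,5); WM=-3
i=2 t=7 v=1: → [7,12); WM=4
i=3 t=12 v=7: → [12,17); WM=9
i=4 t=12 v=9: → [12,17); WM=9
i=5 t=3 v=1: DROP (t<9-4); WM=9
i=6 t=14 v=3: → [12,19); WM=11
i=7 t=20 v=8: → [20,25); WM=17
i=8 t=19 v=1: → [19,25); WM=17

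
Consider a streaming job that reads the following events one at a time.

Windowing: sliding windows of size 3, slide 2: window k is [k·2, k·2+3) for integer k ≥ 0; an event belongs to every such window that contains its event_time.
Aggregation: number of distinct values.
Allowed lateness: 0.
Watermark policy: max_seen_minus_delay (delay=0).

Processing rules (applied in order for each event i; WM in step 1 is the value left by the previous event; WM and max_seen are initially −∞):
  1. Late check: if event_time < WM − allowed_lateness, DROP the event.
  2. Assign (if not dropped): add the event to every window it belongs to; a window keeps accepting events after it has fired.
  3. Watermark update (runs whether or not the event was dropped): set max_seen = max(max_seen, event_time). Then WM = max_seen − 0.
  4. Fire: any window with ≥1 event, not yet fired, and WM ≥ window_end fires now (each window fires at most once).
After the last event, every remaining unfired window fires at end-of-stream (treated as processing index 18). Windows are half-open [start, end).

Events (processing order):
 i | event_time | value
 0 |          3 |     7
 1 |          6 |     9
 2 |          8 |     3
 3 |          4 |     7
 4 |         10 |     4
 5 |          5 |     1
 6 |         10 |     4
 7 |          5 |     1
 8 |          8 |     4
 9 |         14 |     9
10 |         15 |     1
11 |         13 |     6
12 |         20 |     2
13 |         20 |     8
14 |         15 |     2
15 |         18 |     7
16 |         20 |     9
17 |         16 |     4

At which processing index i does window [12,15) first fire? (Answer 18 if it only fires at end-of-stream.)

i=0 t=3 v=7: → [2,5); WM=3
i=1 t=6 v=9: → [6,9),[4,7); WM=6; [2,5) fires=1
i=2 t=8 v=3: → [8,11),[6,9); WM=8; [4,7) fires=1
i=3 t=4 v=7: DROP (t<8-0); WM=8
i=4 t=10 v=4: → [10,13),[8,11); WM=10; [6,9) fires=2
i=5 t=5 v=1: DROP (t<10-0); WM=10
i=6 t=10 v=4: → [10,13),[8,11); WM=10
i=7 t=5 v=1: DROP (t<10-0); WM=10
i=8 t=8 v=4: DROP (t<10-0); WM=10
i=9 t=14 v=9: → [14,17),[12,15); WM=14; [8,11) fires=2 [10,13) fires=1
i=10 t=15 v=1: → [14,17); WM=15; [12,15) fires=1
i=11 t=13 v=6: DROP (t<15-0); WM=15
i=12 t=20 v=2: → [20,23),[18,21); WM=20; [14,17) fires=2
i=13 t=20 v=8: → [20,23),[18,21); WM=20
i=14 t=15 v=2: DROP (t<20-0); WM=20
i=15 t=18 v=7: DROP (t<20-0); WM=20
i=16 t=20 v=9: → [20,23),[18,21); WM=20
i=17 t=16 v=4: DROP (t<20-0); WM=20

10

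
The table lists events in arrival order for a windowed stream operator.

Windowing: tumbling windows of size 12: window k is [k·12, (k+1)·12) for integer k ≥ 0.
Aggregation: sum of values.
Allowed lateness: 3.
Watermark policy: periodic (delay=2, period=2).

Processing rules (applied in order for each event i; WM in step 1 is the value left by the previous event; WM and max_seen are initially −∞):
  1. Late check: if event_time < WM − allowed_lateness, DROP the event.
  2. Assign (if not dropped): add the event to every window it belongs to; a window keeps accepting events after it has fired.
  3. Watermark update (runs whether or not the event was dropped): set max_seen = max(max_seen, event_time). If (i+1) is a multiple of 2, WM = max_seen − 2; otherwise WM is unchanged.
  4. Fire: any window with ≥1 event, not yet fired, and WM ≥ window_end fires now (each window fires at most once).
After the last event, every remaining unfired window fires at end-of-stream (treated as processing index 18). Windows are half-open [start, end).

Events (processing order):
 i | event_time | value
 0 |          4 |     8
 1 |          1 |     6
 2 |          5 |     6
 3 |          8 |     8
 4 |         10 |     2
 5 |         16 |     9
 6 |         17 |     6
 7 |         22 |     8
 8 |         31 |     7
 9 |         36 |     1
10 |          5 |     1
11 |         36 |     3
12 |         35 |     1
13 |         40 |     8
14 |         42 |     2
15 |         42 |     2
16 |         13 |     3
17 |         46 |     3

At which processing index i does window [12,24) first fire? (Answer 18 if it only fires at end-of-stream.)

9

i=0 t=4 v=8: → [0,12); WM=−∞
i=1 t=1 v=6: → [0,12); WM=2
i=2 t=5 v=6: → [0,12); WM=2
i=3 t=8 v=8: → [0,12); WM=6
i=4 t=10 v=2: → [0,12); WM=6
i=5 t=16 v=9: → [12,24); WM=14; [0,12) fires=30
i=6 t=17 v=6: → [12,24); WM=14
i=7 t=22 v=8: → [12,24); WM=20
i=8 t=31 v=7: → [24,36); WM=20
i=9 t=36 v=1: → [36,48); WM=34; [12,24) fires=23
i=10 t=5 v=1: DROP (t<34-3); WM=34
i=11 t=36 v=3: → [36,48); WM=34
i=12 t=35 v=1: → [24,36); WM=34
i=13 t=40 v=8: → [36,48); WM=38; [24,36) fires=8
i=14 t=42 v=2: → [36,48); WM=38
i=15 t=42 v=2: → [36,48); WM=40
i=16 t=13 v=3: DROP (t<40-3); WM=40
i=17 t=46 v=3: → [36,48); WM=44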